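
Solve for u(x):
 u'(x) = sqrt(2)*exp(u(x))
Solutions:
 u(x) = log(-1/(C1 + sqrt(2)*x))


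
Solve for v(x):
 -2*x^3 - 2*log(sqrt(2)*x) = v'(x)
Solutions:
 v(x) = C1 - x^4/2 - 2*x*log(x) - x*log(2) + 2*x


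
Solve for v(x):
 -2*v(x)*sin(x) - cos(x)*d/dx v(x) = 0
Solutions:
 v(x) = C1*cos(x)^2


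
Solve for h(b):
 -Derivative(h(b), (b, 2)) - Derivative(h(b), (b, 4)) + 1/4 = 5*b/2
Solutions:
 h(b) = C1 + C2*b + C3*sin(b) + C4*cos(b) - 5*b^3/12 + b^2/8


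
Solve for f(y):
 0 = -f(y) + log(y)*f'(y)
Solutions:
 f(y) = C1*exp(li(y))


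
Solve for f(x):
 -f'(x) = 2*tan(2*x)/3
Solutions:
 f(x) = C1 + log(cos(2*x))/3


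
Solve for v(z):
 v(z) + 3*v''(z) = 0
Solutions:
 v(z) = C1*sin(sqrt(3)*z/3) + C2*cos(sqrt(3)*z/3)


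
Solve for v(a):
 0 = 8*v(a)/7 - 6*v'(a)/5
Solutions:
 v(a) = C1*exp(20*a/21)


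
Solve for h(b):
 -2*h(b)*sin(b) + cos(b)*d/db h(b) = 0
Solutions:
 h(b) = C1/cos(b)^2


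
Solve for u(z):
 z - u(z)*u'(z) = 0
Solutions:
 u(z) = -sqrt(C1 + z^2)
 u(z) = sqrt(C1 + z^2)


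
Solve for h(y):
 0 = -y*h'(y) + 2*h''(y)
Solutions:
 h(y) = C1 + C2*erfi(y/2)


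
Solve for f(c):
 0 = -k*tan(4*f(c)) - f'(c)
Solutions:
 f(c) = -asin(C1*exp(-4*c*k))/4 + pi/4
 f(c) = asin(C1*exp(-4*c*k))/4


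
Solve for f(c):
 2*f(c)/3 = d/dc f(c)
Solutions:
 f(c) = C1*exp(2*c/3)


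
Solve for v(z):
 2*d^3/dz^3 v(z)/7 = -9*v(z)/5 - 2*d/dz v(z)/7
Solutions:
 v(z) = C1*exp(z*(-10*20^(1/3)*3^(2/3)/(567 + sqrt(322689))^(1/3) + 150^(1/3)*(567 + sqrt(322689))^(1/3))/60)*sin(3^(1/6)*z*(30*20^(1/3)/(567 + sqrt(322689))^(1/3) + 3^(2/3)*50^(1/3)*(567 + sqrt(322689))^(1/3))/60) + C2*exp(z*(-10*20^(1/3)*3^(2/3)/(567 + sqrt(322689))^(1/3) + 150^(1/3)*(567 + sqrt(322689))^(1/3))/60)*cos(3^(1/6)*z*(30*20^(1/3)/(567 + sqrt(322689))^(1/3) + 3^(2/3)*50^(1/3)*(567 + sqrt(322689))^(1/3))/60) + C3*exp(-z*(-10*20^(1/3)*3^(2/3)/(567 + sqrt(322689))^(1/3) + 150^(1/3)*(567 + sqrt(322689))^(1/3))/30)


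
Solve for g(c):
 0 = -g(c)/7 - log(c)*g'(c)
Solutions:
 g(c) = C1*exp(-li(c)/7)


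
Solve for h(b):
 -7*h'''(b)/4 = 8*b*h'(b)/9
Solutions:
 h(b) = C1 + Integral(C2*airyai(-2*147^(1/3)*2^(2/3)*b/21) + C3*airybi(-2*147^(1/3)*2^(2/3)*b/21), b)


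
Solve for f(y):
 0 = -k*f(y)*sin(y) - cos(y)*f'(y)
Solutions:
 f(y) = C1*exp(k*log(cos(y)))


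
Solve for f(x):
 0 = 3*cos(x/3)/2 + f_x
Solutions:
 f(x) = C1 - 9*sin(x/3)/2


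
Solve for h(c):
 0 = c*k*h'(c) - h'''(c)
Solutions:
 h(c) = C1 + Integral(C2*airyai(c*k^(1/3)) + C3*airybi(c*k^(1/3)), c)


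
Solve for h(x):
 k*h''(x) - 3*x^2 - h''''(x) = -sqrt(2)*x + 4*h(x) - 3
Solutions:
 h(x) = C1*exp(-sqrt(2)*x*sqrt(k - sqrt(k^2 - 16))/2) + C2*exp(sqrt(2)*x*sqrt(k - sqrt(k^2 - 16))/2) + C3*exp(-sqrt(2)*x*sqrt(k + sqrt(k^2 - 16))/2) + C4*exp(sqrt(2)*x*sqrt(k + sqrt(k^2 - 16))/2) - 3*k/8 - 3*x^2/4 + sqrt(2)*x/4 + 3/4


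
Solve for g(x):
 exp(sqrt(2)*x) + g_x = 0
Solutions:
 g(x) = C1 - sqrt(2)*exp(sqrt(2)*x)/2


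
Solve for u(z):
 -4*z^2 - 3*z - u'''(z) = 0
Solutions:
 u(z) = C1 + C2*z + C3*z^2 - z^5/15 - z^4/8


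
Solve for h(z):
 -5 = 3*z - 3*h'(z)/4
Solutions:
 h(z) = C1 + 2*z^2 + 20*z/3


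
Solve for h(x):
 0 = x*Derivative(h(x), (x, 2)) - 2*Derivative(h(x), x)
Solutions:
 h(x) = C1 + C2*x^3


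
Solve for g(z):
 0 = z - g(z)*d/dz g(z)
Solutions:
 g(z) = -sqrt(C1 + z^2)
 g(z) = sqrt(C1 + z^2)


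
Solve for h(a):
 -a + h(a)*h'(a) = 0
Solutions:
 h(a) = -sqrt(C1 + a^2)
 h(a) = sqrt(C1 + a^2)


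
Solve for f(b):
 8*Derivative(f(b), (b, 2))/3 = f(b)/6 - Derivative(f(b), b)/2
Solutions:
 f(b) = C1*exp(b*(-3 + sqrt(73))/32) + C2*exp(-b*(3 + sqrt(73))/32)


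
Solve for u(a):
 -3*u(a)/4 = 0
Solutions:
 u(a) = 0


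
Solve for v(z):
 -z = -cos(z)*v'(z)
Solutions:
 v(z) = C1 + Integral(z/cos(z), z)


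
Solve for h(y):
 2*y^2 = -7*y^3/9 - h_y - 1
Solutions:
 h(y) = C1 - 7*y^4/36 - 2*y^3/3 - y


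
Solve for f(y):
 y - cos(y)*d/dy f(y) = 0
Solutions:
 f(y) = C1 + Integral(y/cos(y), y)


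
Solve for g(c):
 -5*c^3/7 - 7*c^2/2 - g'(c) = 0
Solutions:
 g(c) = C1 - 5*c^4/28 - 7*c^3/6


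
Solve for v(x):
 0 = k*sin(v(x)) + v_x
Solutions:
 v(x) = -acos((-C1 - exp(2*k*x))/(C1 - exp(2*k*x))) + 2*pi
 v(x) = acos((-C1 - exp(2*k*x))/(C1 - exp(2*k*x)))


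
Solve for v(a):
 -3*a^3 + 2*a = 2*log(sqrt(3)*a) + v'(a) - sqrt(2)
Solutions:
 v(a) = C1 - 3*a^4/4 + a^2 - 2*a*log(a) - a*log(3) + sqrt(2)*a + 2*a


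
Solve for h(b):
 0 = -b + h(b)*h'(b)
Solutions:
 h(b) = -sqrt(C1 + b^2)
 h(b) = sqrt(C1 + b^2)


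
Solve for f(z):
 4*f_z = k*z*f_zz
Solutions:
 f(z) = C1 + z^(((re(k) + 4)*re(k) + im(k)^2)/(re(k)^2 + im(k)^2))*(C2*sin(4*log(z)*Abs(im(k))/(re(k)^2 + im(k)^2)) + C3*cos(4*log(z)*im(k)/(re(k)^2 + im(k)^2)))


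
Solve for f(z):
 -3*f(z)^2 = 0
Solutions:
 f(z) = 0


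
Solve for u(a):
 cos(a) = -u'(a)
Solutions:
 u(a) = C1 - sin(a)


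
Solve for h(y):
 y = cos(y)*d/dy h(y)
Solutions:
 h(y) = C1 + Integral(y/cos(y), y)


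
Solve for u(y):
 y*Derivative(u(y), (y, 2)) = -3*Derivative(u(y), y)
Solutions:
 u(y) = C1 + C2/y^2


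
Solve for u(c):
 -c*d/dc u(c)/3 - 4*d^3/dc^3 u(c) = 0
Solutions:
 u(c) = C1 + Integral(C2*airyai(-18^(1/3)*c/6) + C3*airybi(-18^(1/3)*c/6), c)


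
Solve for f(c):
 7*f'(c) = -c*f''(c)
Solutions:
 f(c) = C1 + C2/c^6


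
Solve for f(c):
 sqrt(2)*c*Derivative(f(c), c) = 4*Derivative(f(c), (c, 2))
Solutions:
 f(c) = C1 + C2*erfi(2^(3/4)*c/4)


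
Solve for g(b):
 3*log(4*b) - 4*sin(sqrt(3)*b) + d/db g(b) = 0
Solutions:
 g(b) = C1 - 3*b*log(b) - 6*b*log(2) + 3*b - 4*sqrt(3)*cos(sqrt(3)*b)/3


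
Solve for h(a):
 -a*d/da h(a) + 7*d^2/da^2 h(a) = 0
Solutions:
 h(a) = C1 + C2*erfi(sqrt(14)*a/14)


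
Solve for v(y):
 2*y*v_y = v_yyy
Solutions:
 v(y) = C1 + Integral(C2*airyai(2^(1/3)*y) + C3*airybi(2^(1/3)*y), y)


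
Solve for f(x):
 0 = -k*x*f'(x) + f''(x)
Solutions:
 f(x) = Piecewise((-sqrt(2)*sqrt(pi)*C1*erf(sqrt(2)*x*sqrt(-k)/2)/(2*sqrt(-k)) - C2, (k > 0) | (k < 0)), (-C1*x - C2, True))


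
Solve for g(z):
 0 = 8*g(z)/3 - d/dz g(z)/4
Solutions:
 g(z) = C1*exp(32*z/3)


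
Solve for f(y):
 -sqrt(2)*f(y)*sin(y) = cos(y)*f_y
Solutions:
 f(y) = C1*cos(y)^(sqrt(2))


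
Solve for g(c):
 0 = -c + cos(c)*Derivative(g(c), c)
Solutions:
 g(c) = C1 + Integral(c/cos(c), c)


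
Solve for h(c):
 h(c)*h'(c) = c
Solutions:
 h(c) = -sqrt(C1 + c^2)
 h(c) = sqrt(C1 + c^2)


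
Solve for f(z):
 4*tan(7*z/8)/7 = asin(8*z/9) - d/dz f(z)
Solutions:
 f(z) = C1 + z*asin(8*z/9) + sqrt(81 - 64*z^2)/8 + 32*log(cos(7*z/8))/49


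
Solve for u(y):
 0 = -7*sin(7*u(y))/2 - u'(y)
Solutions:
 u(y) = -acos((-C1 - exp(49*y))/(C1 - exp(49*y)))/7 + 2*pi/7
 u(y) = acos((-C1 - exp(49*y))/(C1 - exp(49*y)))/7


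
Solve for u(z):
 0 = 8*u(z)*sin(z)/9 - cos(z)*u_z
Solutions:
 u(z) = C1/cos(z)^(8/9)


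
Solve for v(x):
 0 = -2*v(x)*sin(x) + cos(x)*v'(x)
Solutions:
 v(x) = C1/cos(x)^2


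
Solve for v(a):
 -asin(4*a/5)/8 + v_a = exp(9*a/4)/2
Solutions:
 v(a) = C1 + a*asin(4*a/5)/8 + sqrt(25 - 16*a^2)/32 + 2*exp(9*a/4)/9


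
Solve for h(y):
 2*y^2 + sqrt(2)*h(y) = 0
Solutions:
 h(y) = -sqrt(2)*y^2


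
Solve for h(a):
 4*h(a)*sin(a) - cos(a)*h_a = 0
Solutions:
 h(a) = C1/cos(a)^4


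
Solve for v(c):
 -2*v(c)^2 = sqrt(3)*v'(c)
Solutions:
 v(c) = 3/(C1 + 2*sqrt(3)*c)


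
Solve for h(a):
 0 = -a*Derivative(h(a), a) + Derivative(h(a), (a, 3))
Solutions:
 h(a) = C1 + Integral(C2*airyai(a) + C3*airybi(a), a)


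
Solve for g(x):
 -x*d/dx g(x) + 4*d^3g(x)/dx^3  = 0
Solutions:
 g(x) = C1 + Integral(C2*airyai(2^(1/3)*x/2) + C3*airybi(2^(1/3)*x/2), x)


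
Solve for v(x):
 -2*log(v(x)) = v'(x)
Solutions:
 li(v(x)) = C1 - 2*x


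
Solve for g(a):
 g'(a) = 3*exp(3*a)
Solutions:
 g(a) = C1 + exp(3*a)


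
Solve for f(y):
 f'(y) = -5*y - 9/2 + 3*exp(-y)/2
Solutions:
 f(y) = C1 - 5*y^2/2 - 9*y/2 - 3*exp(-y)/2


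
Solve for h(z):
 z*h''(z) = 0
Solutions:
 h(z) = C1 + C2*z


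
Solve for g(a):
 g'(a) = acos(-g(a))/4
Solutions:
 Integral(1/acos(-_y), (_y, g(a))) = C1 + a/4


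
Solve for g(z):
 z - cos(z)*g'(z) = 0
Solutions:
 g(z) = C1 + Integral(z/cos(z), z)


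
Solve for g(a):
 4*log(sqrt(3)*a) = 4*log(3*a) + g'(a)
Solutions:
 g(a) = C1 - 2*a*log(3)


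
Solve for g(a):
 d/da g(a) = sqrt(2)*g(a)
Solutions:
 g(a) = C1*exp(sqrt(2)*a)


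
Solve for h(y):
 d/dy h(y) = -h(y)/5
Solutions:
 h(y) = C1*exp(-y/5)


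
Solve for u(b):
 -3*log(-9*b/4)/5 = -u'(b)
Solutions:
 u(b) = C1 + 3*b*log(-b)/5 + 3*b*(-2*log(2) - 1 + 2*log(3))/5


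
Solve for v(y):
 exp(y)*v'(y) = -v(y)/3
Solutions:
 v(y) = C1*exp(exp(-y)/3)


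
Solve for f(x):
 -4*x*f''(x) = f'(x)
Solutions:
 f(x) = C1 + C2*x^(3/4)


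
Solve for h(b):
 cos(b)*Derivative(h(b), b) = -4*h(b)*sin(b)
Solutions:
 h(b) = C1*cos(b)^4


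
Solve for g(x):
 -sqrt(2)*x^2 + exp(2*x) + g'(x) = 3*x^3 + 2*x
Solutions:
 g(x) = C1 + 3*x^4/4 + sqrt(2)*x^3/3 + x^2 - exp(2*x)/2


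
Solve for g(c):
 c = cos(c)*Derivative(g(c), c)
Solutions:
 g(c) = C1 + Integral(c/cos(c), c)


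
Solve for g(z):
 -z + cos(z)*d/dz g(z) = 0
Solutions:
 g(z) = C1 + Integral(z/cos(z), z)


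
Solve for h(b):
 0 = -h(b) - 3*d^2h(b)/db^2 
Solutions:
 h(b) = C1*sin(sqrt(3)*b/3) + C2*cos(sqrt(3)*b/3)


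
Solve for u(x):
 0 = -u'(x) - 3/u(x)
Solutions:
 u(x) = -sqrt(C1 - 6*x)
 u(x) = sqrt(C1 - 6*x)


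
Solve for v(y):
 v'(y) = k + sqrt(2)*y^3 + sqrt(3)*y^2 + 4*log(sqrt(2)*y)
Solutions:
 v(y) = C1 + k*y + sqrt(2)*y^4/4 + sqrt(3)*y^3/3 + 4*y*log(y) - 4*y + y*log(4)


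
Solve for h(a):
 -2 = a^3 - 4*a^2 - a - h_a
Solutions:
 h(a) = C1 + a^4/4 - 4*a^3/3 - a^2/2 + 2*a


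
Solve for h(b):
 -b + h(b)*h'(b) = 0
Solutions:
 h(b) = -sqrt(C1 + b^2)
 h(b) = sqrt(C1 + b^2)


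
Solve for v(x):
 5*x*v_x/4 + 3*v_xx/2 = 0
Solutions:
 v(x) = C1 + C2*erf(sqrt(15)*x/6)


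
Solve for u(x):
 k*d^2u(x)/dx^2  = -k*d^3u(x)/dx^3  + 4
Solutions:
 u(x) = C1 + C2*x + C3*exp(-x) + 2*x^2/k


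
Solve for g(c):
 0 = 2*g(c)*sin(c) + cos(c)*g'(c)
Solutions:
 g(c) = C1*cos(c)^2


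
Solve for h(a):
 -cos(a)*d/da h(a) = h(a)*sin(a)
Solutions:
 h(a) = C1*cos(a)


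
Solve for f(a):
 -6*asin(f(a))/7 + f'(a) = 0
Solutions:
 Integral(1/asin(_y), (_y, f(a))) = C1 + 6*a/7


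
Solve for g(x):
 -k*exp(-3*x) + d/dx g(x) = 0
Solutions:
 g(x) = C1 - k*exp(-3*x)/3


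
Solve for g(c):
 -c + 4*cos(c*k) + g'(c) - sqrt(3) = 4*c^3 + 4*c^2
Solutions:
 g(c) = C1 + c^4 + 4*c^3/3 + c^2/2 + sqrt(3)*c - 4*sin(c*k)/k


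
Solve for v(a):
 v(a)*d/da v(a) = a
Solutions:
 v(a) = -sqrt(C1 + a^2)
 v(a) = sqrt(C1 + a^2)


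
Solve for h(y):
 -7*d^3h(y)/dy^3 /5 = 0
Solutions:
 h(y) = C1 + C2*y + C3*y^2


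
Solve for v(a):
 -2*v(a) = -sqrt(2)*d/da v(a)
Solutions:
 v(a) = C1*exp(sqrt(2)*a)


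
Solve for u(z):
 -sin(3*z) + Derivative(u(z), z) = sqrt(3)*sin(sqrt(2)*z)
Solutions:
 u(z) = C1 - cos(3*z)/3 - sqrt(6)*cos(sqrt(2)*z)/2


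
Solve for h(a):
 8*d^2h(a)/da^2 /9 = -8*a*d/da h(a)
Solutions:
 h(a) = C1 + C2*erf(3*sqrt(2)*a/2)


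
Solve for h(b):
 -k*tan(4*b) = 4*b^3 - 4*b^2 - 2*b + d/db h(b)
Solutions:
 h(b) = C1 - b^4 + 4*b^3/3 + b^2 + k*log(cos(4*b))/4


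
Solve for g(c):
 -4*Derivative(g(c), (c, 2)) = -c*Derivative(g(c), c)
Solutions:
 g(c) = C1 + C2*erfi(sqrt(2)*c/4)


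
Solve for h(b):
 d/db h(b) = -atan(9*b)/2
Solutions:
 h(b) = C1 - b*atan(9*b)/2 + log(81*b^2 + 1)/36


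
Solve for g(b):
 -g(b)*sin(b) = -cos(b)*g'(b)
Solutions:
 g(b) = C1/cos(b)


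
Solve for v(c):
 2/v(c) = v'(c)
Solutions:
 v(c) = -sqrt(C1 + 4*c)
 v(c) = sqrt(C1 + 4*c)


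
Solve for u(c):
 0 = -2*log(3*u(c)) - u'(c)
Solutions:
 Integral(1/(log(_y) + log(3)), (_y, u(c)))/2 = C1 - c


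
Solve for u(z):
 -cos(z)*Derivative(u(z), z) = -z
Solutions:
 u(z) = C1 + Integral(z/cos(z), z)


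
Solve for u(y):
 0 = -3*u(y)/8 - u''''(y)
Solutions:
 u(y) = (C1*sin(2^(3/4)*3^(1/4)*y/4) + C2*cos(2^(3/4)*3^(1/4)*y/4))*exp(-2^(3/4)*3^(1/4)*y/4) + (C3*sin(2^(3/4)*3^(1/4)*y/4) + C4*cos(2^(3/4)*3^(1/4)*y/4))*exp(2^(3/4)*3^(1/4)*y/4)


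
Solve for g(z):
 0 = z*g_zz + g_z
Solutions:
 g(z) = C1 + C2*log(z)


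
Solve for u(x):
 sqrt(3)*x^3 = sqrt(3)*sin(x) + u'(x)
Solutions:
 u(x) = C1 + sqrt(3)*x^4/4 + sqrt(3)*cos(x)


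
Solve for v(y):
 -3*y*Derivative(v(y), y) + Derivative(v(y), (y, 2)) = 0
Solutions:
 v(y) = C1 + C2*erfi(sqrt(6)*y/2)


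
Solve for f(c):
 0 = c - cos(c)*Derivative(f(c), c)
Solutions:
 f(c) = C1 + Integral(c/cos(c), c)


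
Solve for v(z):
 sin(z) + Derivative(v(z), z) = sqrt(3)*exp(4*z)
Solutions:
 v(z) = C1 + sqrt(3)*exp(4*z)/4 + cos(z)


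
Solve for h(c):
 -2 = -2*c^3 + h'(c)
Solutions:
 h(c) = C1 + c^4/2 - 2*c


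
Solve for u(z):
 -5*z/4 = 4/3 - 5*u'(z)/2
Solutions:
 u(z) = C1 + z^2/4 + 8*z/15


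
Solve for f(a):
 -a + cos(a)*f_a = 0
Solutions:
 f(a) = C1 + Integral(a/cos(a), a)


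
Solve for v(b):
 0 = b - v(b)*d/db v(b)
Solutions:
 v(b) = -sqrt(C1 + b^2)
 v(b) = sqrt(C1 + b^2)


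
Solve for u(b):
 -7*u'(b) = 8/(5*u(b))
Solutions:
 u(b) = -sqrt(C1 - 560*b)/35
 u(b) = sqrt(C1 - 560*b)/35


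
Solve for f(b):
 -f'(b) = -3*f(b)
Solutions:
 f(b) = C1*exp(3*b)


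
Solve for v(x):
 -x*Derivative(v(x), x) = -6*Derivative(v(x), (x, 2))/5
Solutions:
 v(x) = C1 + C2*erfi(sqrt(15)*x/6)


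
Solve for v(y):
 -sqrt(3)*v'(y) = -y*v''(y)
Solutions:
 v(y) = C1 + C2*y^(1 + sqrt(3))


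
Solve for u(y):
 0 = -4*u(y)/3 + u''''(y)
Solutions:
 u(y) = C1*exp(-sqrt(2)*3^(3/4)*y/3) + C2*exp(sqrt(2)*3^(3/4)*y/3) + C3*sin(sqrt(2)*3^(3/4)*y/3) + C4*cos(sqrt(2)*3^(3/4)*y/3)


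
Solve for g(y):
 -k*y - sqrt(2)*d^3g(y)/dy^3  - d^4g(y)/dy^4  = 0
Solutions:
 g(y) = C1 + C2*y + C3*y^2 + C4*exp(-sqrt(2)*y) - sqrt(2)*k*y^4/48 + k*y^3/12


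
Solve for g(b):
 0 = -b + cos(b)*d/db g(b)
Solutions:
 g(b) = C1 + Integral(b/cos(b), b)


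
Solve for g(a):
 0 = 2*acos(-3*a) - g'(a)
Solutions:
 g(a) = C1 + 2*a*acos(-3*a) + 2*sqrt(1 - 9*a^2)/3


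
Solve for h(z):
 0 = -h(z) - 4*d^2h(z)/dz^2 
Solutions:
 h(z) = C1*sin(z/2) + C2*cos(z/2)


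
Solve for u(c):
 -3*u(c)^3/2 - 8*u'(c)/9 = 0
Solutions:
 u(c) = -2*sqrt(2)*sqrt(-1/(C1 - 27*c))
 u(c) = 2*sqrt(2)*sqrt(-1/(C1 - 27*c))


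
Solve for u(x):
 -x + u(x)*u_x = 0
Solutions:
 u(x) = -sqrt(C1 + x^2)
 u(x) = sqrt(C1 + x^2)


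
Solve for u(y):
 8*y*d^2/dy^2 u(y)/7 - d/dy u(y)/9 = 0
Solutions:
 u(y) = C1 + C2*y^(79/72)


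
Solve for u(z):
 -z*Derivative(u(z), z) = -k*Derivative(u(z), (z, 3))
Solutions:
 u(z) = C1 + Integral(C2*airyai(z*(1/k)^(1/3)) + C3*airybi(z*(1/k)^(1/3)), z)


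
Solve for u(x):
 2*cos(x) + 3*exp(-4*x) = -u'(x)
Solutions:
 u(x) = C1 - 2*sin(x) + 3*exp(-4*x)/4


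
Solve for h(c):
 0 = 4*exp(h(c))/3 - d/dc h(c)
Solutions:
 h(c) = log(-1/(C1 + 4*c)) + log(3)


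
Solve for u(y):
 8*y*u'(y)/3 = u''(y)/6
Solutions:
 u(y) = C1 + C2*erfi(2*sqrt(2)*y)


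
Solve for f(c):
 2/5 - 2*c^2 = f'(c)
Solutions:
 f(c) = C1 - 2*c^3/3 + 2*c/5


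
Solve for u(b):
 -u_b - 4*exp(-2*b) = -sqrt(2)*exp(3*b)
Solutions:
 u(b) = C1 + sqrt(2)*exp(3*b)/3 + 2*exp(-2*b)


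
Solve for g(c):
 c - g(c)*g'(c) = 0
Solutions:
 g(c) = -sqrt(C1 + c^2)
 g(c) = sqrt(C1 + c^2)


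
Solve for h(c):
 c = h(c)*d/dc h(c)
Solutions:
 h(c) = -sqrt(C1 + c^2)
 h(c) = sqrt(C1 + c^2)


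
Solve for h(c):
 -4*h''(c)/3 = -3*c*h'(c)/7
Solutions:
 h(c) = C1 + C2*erfi(3*sqrt(14)*c/28)


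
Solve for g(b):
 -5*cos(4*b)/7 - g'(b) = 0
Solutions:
 g(b) = C1 - 5*sin(4*b)/28


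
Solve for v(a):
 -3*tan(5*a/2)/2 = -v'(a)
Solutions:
 v(a) = C1 - 3*log(cos(5*a/2))/5


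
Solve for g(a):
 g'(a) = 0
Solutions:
 g(a) = C1


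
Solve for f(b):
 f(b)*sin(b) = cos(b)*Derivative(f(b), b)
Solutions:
 f(b) = C1/cos(b)


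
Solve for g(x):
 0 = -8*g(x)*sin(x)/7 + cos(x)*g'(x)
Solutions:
 g(x) = C1/cos(x)^(8/7)


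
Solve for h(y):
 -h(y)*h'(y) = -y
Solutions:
 h(y) = -sqrt(C1 + y^2)
 h(y) = sqrt(C1 + y^2)


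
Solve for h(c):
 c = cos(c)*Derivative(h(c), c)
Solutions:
 h(c) = C1 + Integral(c/cos(c), c)


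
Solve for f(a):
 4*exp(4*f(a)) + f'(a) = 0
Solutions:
 f(a) = log(-I*(1/(C1 + 16*a))^(1/4))
 f(a) = log(I*(1/(C1 + 16*a))^(1/4))
 f(a) = log(-(1/(C1 + 16*a))^(1/4))
 f(a) = log(1/(C1 + 16*a))/4


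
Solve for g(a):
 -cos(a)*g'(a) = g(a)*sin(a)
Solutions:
 g(a) = C1*cos(a)


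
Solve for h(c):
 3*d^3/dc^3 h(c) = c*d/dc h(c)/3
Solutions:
 h(c) = C1 + Integral(C2*airyai(3^(1/3)*c/3) + C3*airybi(3^(1/3)*c/3), c)


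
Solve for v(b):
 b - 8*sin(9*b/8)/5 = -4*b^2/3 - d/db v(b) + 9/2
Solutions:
 v(b) = C1 - 4*b^3/9 - b^2/2 + 9*b/2 - 64*cos(9*b/8)/45


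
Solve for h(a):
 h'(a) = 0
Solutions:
 h(a) = C1


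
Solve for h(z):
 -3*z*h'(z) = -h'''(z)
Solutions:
 h(z) = C1 + Integral(C2*airyai(3^(1/3)*z) + C3*airybi(3^(1/3)*z), z)


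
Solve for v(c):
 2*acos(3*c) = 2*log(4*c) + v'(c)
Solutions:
 v(c) = C1 - 2*c*log(c) + 2*c*acos(3*c) - 4*c*log(2) + 2*c - 2*sqrt(1 - 9*c^2)/3


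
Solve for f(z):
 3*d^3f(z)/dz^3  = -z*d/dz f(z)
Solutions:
 f(z) = C1 + Integral(C2*airyai(-3^(2/3)*z/3) + C3*airybi(-3^(2/3)*z/3), z)


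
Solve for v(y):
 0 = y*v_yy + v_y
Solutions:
 v(y) = C1 + C2*log(y)


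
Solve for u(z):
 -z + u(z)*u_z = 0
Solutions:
 u(z) = -sqrt(C1 + z^2)
 u(z) = sqrt(C1 + z^2)


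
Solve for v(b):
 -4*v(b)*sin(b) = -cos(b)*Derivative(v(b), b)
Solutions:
 v(b) = C1/cos(b)^4


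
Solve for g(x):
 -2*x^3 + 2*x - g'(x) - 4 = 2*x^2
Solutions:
 g(x) = C1 - x^4/2 - 2*x^3/3 + x^2 - 4*x


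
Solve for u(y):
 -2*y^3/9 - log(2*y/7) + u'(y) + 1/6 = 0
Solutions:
 u(y) = C1 + y^4/18 + y*log(y) + y*log(2/7) - 7*y/6


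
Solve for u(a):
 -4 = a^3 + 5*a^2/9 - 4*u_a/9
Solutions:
 u(a) = C1 + 9*a^4/16 + 5*a^3/12 + 9*a


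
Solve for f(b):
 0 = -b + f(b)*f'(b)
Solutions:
 f(b) = -sqrt(C1 + b^2)
 f(b) = sqrt(C1 + b^2)


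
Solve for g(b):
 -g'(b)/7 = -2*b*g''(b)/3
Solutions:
 g(b) = C1 + C2*b^(17/14)


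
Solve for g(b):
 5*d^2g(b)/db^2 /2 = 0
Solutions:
 g(b) = C1 + C2*b


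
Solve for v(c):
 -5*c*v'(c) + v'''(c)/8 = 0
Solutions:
 v(c) = C1 + Integral(C2*airyai(2*5^(1/3)*c) + C3*airybi(2*5^(1/3)*c), c)


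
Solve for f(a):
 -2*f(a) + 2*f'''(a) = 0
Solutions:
 f(a) = C3*exp(a) + (C1*sin(sqrt(3)*a/2) + C2*cos(sqrt(3)*a/2))*exp(-a/2)


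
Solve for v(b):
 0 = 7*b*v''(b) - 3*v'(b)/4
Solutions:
 v(b) = C1 + C2*b^(31/28)


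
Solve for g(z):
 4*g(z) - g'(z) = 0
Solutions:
 g(z) = C1*exp(4*z)


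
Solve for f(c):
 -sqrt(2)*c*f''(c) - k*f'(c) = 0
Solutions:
 f(c) = C1 + c^(-sqrt(2)*re(k)/2 + 1)*(C2*sin(sqrt(2)*log(c)*Abs(im(k))/2) + C3*cos(sqrt(2)*log(c)*im(k)/2))


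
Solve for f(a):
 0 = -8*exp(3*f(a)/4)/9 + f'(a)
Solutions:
 f(a) = 4*log(-1/(C1 + 8*a))/3 + 4*log(12)/3
 f(a) = 4*log((-1/(C1 + 8*a))^(1/3)*(-12^(1/3) - 2^(2/3)*3^(5/6)*I)/2)
 f(a) = 4*log((-1/(C1 + 8*a))^(1/3)*(-12^(1/3) + 2^(2/3)*3^(5/6)*I)/2)


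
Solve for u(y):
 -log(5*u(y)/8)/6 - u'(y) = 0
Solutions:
 -6*Integral(1/(-log(_y) - log(5) + 3*log(2)), (_y, u(y))) = C1 - y


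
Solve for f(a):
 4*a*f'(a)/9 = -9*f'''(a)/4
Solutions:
 f(a) = C1 + Integral(C2*airyai(-2*2^(1/3)*3^(2/3)*a/9) + C3*airybi(-2*2^(1/3)*3^(2/3)*a/9), a)


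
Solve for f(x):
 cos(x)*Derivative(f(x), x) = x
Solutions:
 f(x) = C1 + Integral(x/cos(x), x)


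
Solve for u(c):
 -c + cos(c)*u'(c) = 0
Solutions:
 u(c) = C1 + Integral(c/cos(c), c)


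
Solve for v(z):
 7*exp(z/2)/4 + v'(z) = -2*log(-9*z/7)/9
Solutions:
 v(z) = C1 - 2*z*log(-z)/9 + 2*z*(-2*log(3) + 1 + log(7))/9 - 7*exp(z/2)/2


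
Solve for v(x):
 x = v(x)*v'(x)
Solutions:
 v(x) = -sqrt(C1 + x^2)
 v(x) = sqrt(C1 + x^2)


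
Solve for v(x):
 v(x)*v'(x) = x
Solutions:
 v(x) = -sqrt(C1 + x^2)
 v(x) = sqrt(C1 + x^2)


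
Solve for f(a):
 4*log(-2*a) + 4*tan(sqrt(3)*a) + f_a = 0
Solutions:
 f(a) = C1 - 4*a*log(-a) - 4*a*log(2) + 4*a + 4*sqrt(3)*log(cos(sqrt(3)*a))/3


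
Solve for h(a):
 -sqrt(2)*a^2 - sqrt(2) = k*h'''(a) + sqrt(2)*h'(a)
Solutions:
 h(a) = C1 + C2*exp(-2^(1/4)*a*sqrt(-1/k)) + C3*exp(2^(1/4)*a*sqrt(-1/k)) - a^3/3 + sqrt(2)*a*k - a


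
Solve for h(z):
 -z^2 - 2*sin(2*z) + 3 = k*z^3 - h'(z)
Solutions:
 h(z) = C1 + k*z^4/4 + z^3/3 - 3*z - cos(2*z)


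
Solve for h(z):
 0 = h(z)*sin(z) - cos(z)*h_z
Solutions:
 h(z) = C1/cos(z)


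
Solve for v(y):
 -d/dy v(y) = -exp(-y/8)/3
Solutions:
 v(y) = C1 - 8*exp(-y/8)/3


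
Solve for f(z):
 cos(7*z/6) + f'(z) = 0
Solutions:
 f(z) = C1 - 6*sin(7*z/6)/7


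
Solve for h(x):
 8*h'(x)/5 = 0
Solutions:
 h(x) = C1


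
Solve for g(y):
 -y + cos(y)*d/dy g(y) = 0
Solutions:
 g(y) = C1 + Integral(y/cos(y), y)


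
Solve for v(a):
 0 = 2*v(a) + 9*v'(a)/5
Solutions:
 v(a) = C1*exp(-10*a/9)


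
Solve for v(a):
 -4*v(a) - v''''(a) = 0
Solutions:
 v(a) = (C1*sin(a) + C2*cos(a))*exp(-a) + (C3*sin(a) + C4*cos(a))*exp(a)


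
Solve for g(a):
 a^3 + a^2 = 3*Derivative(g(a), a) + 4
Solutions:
 g(a) = C1 + a^4/12 + a^3/9 - 4*a/3


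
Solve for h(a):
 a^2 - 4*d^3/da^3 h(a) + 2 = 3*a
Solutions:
 h(a) = C1 + C2*a + C3*a^2 + a^5/240 - a^4/32 + a^3/12


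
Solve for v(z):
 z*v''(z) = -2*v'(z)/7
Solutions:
 v(z) = C1 + C2*z^(5/7)


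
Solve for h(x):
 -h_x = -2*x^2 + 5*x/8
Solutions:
 h(x) = C1 + 2*x^3/3 - 5*x^2/16


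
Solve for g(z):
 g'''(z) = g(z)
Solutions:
 g(z) = C3*exp(z) + (C1*sin(sqrt(3)*z/2) + C2*cos(sqrt(3)*z/2))*exp(-z/2)


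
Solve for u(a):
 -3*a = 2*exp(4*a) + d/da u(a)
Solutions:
 u(a) = C1 - 3*a^2/2 - exp(4*a)/2


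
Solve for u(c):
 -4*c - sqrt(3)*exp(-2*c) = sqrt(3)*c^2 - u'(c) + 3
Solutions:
 u(c) = C1 + sqrt(3)*c^3/3 + 2*c^2 + 3*c - sqrt(3)*exp(-2*c)/2


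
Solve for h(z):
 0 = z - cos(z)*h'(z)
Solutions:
 h(z) = C1 + Integral(z/cos(z), z)


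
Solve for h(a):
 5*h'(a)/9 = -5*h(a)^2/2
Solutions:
 h(a) = 2/(C1 + 9*a)


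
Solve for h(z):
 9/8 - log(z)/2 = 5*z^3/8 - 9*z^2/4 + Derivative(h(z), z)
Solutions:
 h(z) = C1 - 5*z^4/32 + 3*z^3/4 - z*log(z)/2 + 13*z/8


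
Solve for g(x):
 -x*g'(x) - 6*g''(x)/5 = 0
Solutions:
 g(x) = C1 + C2*erf(sqrt(15)*x/6)


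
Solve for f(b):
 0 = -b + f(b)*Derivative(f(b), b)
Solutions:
 f(b) = -sqrt(C1 + b^2)
 f(b) = sqrt(C1 + b^2)


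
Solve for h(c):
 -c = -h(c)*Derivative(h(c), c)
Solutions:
 h(c) = -sqrt(C1 + c^2)
 h(c) = sqrt(C1 + c^2)


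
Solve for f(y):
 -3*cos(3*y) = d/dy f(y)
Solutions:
 f(y) = C1 - sin(3*y)


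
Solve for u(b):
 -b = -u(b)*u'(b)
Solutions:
 u(b) = -sqrt(C1 + b^2)
 u(b) = sqrt(C1 + b^2)


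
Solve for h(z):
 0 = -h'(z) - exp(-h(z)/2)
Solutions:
 h(z) = 2*log(C1 - z/2)


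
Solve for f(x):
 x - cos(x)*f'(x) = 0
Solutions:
 f(x) = C1 + Integral(x/cos(x), x)


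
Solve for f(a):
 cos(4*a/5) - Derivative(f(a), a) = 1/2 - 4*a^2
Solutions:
 f(a) = C1 + 4*a^3/3 - a/2 + 5*sin(4*a/5)/4


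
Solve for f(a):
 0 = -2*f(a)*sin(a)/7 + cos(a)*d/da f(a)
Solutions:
 f(a) = C1/cos(a)^(2/7)


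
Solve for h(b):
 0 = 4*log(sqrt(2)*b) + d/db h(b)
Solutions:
 h(b) = C1 - 4*b*log(b) - b*log(4) + 4*b


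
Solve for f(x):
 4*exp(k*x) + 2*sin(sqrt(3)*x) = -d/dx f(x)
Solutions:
 f(x) = C1 + 2*sqrt(3)*cos(sqrt(3)*x)/3 - 4*exp(k*x)/k


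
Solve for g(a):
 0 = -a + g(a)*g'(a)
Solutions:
 g(a) = -sqrt(C1 + a^2)
 g(a) = sqrt(C1 + a^2)


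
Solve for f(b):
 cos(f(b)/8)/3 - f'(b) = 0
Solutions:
 -b/3 - 4*log(sin(f(b)/8) - 1) + 4*log(sin(f(b)/8) + 1) = C1


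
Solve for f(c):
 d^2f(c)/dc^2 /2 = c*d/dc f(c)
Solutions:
 f(c) = C1 + C2*erfi(c)


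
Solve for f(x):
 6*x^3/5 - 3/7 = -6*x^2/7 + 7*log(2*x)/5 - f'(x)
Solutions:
 f(x) = C1 - 3*x^4/10 - 2*x^3/7 + 7*x*log(x)/5 - 34*x/35 + 7*x*log(2)/5


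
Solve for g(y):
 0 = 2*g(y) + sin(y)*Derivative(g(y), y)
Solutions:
 g(y) = C1*(cos(y) + 1)/(cos(y) - 1)


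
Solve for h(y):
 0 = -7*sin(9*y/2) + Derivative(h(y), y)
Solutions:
 h(y) = C1 - 14*cos(9*y/2)/9


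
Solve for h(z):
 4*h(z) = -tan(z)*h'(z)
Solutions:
 h(z) = C1/sin(z)^4


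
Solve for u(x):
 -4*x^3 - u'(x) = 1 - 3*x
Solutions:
 u(x) = C1 - x^4 + 3*x^2/2 - x


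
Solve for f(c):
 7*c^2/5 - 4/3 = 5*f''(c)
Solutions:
 f(c) = C1 + C2*c + 7*c^4/300 - 2*c^2/15


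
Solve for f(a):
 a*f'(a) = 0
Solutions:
 f(a) = C1


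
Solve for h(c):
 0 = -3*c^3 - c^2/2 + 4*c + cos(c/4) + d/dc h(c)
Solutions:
 h(c) = C1 + 3*c^4/4 + c^3/6 - 2*c^2 - 4*sin(c/4)


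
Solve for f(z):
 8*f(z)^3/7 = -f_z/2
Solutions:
 f(z) = -sqrt(14)*sqrt(-1/(C1 - 16*z))/2
 f(z) = sqrt(14)*sqrt(-1/(C1 - 16*z))/2


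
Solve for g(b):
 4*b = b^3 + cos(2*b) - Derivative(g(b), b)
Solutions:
 g(b) = C1 + b^4/4 - 2*b^2 + sin(2*b)/2


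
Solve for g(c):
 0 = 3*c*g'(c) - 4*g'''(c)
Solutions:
 g(c) = C1 + Integral(C2*airyai(6^(1/3)*c/2) + C3*airybi(6^(1/3)*c/2), c)


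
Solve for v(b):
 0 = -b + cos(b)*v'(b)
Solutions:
 v(b) = C1 + Integral(b/cos(b), b)


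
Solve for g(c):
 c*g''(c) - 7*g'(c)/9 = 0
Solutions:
 g(c) = C1 + C2*c^(16/9)


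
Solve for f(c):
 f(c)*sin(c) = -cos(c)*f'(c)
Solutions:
 f(c) = C1*cos(c)


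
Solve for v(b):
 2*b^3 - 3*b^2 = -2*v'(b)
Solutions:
 v(b) = C1 - b^4/4 + b^3/2


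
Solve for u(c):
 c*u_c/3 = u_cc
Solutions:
 u(c) = C1 + C2*erfi(sqrt(6)*c/6)


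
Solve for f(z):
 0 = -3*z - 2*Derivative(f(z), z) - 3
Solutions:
 f(z) = C1 - 3*z^2/4 - 3*z/2


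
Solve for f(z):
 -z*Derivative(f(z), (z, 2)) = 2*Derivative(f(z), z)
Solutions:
 f(z) = C1 + C2/z


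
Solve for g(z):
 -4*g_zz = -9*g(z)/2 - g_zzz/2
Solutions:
 g(z) = C1*exp(-z) + C2*exp(3*z*(3 - sqrt(5))/2) + C3*exp(3*z*(sqrt(5) + 3)/2)


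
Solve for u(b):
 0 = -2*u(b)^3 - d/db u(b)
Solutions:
 u(b) = -sqrt(2)*sqrt(-1/(C1 - 2*b))/2
 u(b) = sqrt(2)*sqrt(-1/(C1 - 2*b))/2


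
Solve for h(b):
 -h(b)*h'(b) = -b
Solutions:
 h(b) = -sqrt(C1 + b^2)
 h(b) = sqrt(C1 + b^2)


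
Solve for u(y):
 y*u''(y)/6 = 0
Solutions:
 u(y) = C1 + C2*y


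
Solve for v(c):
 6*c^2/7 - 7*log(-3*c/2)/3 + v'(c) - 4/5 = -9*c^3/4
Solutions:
 v(c) = C1 - 9*c^4/16 - 2*c^3/7 + 7*c*log(-c)/3 + c*(-35*log(2) - 23 + 35*log(3))/15


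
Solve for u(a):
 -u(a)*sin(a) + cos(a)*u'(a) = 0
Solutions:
 u(a) = C1/cos(a)


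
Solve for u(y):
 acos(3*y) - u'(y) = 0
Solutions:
 u(y) = C1 + y*acos(3*y) - sqrt(1 - 9*y^2)/3


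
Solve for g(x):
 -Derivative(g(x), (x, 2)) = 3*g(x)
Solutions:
 g(x) = C1*sin(sqrt(3)*x) + C2*cos(sqrt(3)*x)


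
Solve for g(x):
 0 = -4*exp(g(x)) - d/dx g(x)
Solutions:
 g(x) = log(1/(C1 + 4*x))


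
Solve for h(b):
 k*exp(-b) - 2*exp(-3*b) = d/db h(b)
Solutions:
 h(b) = C1 - k*exp(-b) + 2*exp(-3*b)/3


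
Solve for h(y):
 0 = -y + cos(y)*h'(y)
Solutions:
 h(y) = C1 + Integral(y/cos(y), y)


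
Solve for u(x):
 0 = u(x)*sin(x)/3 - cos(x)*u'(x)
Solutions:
 u(x) = C1/cos(x)^(1/3)


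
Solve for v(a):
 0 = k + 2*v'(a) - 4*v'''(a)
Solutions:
 v(a) = C1 + C2*exp(-sqrt(2)*a/2) + C3*exp(sqrt(2)*a/2) - a*k/2


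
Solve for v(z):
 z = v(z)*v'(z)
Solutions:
 v(z) = -sqrt(C1 + z^2)
 v(z) = sqrt(C1 + z^2)


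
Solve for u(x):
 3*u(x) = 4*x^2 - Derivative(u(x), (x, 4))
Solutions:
 u(x) = 4*x^2/3 + (C1*sin(sqrt(2)*3^(1/4)*x/2) + C2*cos(sqrt(2)*3^(1/4)*x/2))*exp(-sqrt(2)*3^(1/4)*x/2) + (C3*sin(sqrt(2)*3^(1/4)*x/2) + C4*cos(sqrt(2)*3^(1/4)*x/2))*exp(sqrt(2)*3^(1/4)*x/2)


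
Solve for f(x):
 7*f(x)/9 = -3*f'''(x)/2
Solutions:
 f(x) = C3*exp(-14^(1/3)*x/3) + (C1*sin(14^(1/3)*sqrt(3)*x/6) + C2*cos(14^(1/3)*sqrt(3)*x/6))*exp(14^(1/3)*x/6)


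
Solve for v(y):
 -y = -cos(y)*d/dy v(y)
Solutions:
 v(y) = C1 + Integral(y/cos(y), y)


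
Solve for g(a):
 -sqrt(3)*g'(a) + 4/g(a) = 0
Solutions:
 g(a) = -sqrt(C1 + 24*sqrt(3)*a)/3
 g(a) = sqrt(C1 + 24*sqrt(3)*a)/3


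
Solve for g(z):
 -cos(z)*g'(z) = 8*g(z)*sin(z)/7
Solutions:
 g(z) = C1*cos(z)^(8/7)


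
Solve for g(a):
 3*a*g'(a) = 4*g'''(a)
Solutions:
 g(a) = C1 + Integral(C2*airyai(6^(1/3)*a/2) + C3*airybi(6^(1/3)*a/2), a)


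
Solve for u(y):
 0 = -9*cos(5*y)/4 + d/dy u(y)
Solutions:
 u(y) = C1 + 9*sin(5*y)/20


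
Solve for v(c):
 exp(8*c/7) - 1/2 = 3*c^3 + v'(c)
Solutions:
 v(c) = C1 - 3*c^4/4 - c/2 + 7*exp(8*c/7)/8


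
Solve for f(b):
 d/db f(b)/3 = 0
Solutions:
 f(b) = C1


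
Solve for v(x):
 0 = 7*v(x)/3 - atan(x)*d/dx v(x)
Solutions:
 v(x) = C1*exp(7*Integral(1/atan(x), x)/3)


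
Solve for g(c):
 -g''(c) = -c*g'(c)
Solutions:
 g(c) = C1 + C2*erfi(sqrt(2)*c/2)


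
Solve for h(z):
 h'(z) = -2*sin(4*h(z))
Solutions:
 h(z) = -acos((-C1 - exp(16*z))/(C1 - exp(16*z)))/4 + pi/2
 h(z) = acos((-C1 - exp(16*z))/(C1 - exp(16*z)))/4


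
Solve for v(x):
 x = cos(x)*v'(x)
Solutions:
 v(x) = C1 + Integral(x/cos(x), x)


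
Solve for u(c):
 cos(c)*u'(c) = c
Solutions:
 u(c) = C1 + Integral(c/cos(c), c)


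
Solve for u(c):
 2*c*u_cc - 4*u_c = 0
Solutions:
 u(c) = C1 + C2*c^3


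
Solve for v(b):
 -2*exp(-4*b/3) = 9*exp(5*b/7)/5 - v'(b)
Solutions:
 v(b) = C1 + 63*exp(5*b/7)/25 - 3*exp(-4*b/3)/2


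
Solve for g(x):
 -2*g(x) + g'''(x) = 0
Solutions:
 g(x) = C3*exp(2^(1/3)*x) + (C1*sin(2^(1/3)*sqrt(3)*x/2) + C2*cos(2^(1/3)*sqrt(3)*x/2))*exp(-2^(1/3)*x/2)


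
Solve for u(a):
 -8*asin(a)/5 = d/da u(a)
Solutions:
 u(a) = C1 - 8*a*asin(a)/5 - 8*sqrt(1 - a^2)/5


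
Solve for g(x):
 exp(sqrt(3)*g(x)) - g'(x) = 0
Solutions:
 g(x) = sqrt(3)*(2*log(-1/(C1 + x)) - log(3))/6


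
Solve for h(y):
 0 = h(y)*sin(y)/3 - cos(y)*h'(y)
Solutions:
 h(y) = C1/cos(y)^(1/3)


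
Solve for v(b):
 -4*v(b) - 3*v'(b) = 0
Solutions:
 v(b) = C1*exp(-4*b/3)


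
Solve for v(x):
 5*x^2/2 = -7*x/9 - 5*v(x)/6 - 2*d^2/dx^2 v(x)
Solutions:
 v(x) = C1*sin(sqrt(15)*x/6) + C2*cos(sqrt(15)*x/6) - 3*x^2 - 14*x/15 + 72/5


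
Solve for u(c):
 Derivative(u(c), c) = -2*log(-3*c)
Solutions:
 u(c) = C1 - 2*c*log(-c) + 2*c*(1 - log(3))


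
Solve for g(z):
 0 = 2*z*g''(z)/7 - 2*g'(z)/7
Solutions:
 g(z) = C1 + C2*z^2


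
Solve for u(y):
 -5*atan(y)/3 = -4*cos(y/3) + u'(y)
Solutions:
 u(y) = C1 - 5*y*atan(y)/3 + 5*log(y^2 + 1)/6 + 12*sin(y/3)


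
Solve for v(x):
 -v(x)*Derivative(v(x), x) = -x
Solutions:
 v(x) = -sqrt(C1 + x^2)
 v(x) = sqrt(C1 + x^2)


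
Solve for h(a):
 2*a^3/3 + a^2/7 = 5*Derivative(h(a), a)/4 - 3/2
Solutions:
 h(a) = C1 + 2*a^4/15 + 4*a^3/105 + 6*a/5


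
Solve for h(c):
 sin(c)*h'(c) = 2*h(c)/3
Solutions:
 h(c) = C1*(cos(c) - 1)^(1/3)/(cos(c) + 1)^(1/3)


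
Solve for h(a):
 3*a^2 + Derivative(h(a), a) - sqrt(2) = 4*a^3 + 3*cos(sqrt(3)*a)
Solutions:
 h(a) = C1 + a^4 - a^3 + sqrt(2)*a + sqrt(3)*sin(sqrt(3)*a)


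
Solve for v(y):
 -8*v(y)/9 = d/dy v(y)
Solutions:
 v(y) = C1*exp(-8*y/9)


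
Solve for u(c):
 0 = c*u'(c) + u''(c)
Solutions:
 u(c) = C1 + C2*erf(sqrt(2)*c/2)


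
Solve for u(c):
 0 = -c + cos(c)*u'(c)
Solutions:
 u(c) = C1 + Integral(c/cos(c), c)


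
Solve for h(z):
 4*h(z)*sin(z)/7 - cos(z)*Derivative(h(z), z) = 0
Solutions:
 h(z) = C1/cos(z)^(4/7)


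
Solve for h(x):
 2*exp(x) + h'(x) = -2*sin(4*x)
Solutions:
 h(x) = C1 - 2*exp(x) + cos(4*x)/2


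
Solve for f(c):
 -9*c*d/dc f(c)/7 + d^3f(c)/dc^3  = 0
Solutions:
 f(c) = C1 + Integral(C2*airyai(21^(2/3)*c/7) + C3*airybi(21^(2/3)*c/7), c)


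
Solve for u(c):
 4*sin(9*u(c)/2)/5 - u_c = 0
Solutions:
 -4*c/5 + log(cos(9*u(c)/2) - 1)/9 - log(cos(9*u(c)/2) + 1)/9 = C1


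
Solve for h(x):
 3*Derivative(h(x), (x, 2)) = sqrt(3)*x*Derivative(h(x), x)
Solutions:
 h(x) = C1 + C2*erfi(sqrt(2)*3^(3/4)*x/6)


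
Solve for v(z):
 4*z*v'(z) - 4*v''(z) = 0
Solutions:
 v(z) = C1 + C2*erfi(sqrt(2)*z/2)


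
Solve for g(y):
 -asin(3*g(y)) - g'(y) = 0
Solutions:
 Integral(1/asin(3*_y), (_y, g(y))) = C1 - y


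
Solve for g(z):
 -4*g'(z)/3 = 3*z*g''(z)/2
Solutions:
 g(z) = C1 + C2*z^(1/9)


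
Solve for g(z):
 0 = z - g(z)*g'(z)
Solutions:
 g(z) = -sqrt(C1 + z^2)
 g(z) = sqrt(C1 + z^2)


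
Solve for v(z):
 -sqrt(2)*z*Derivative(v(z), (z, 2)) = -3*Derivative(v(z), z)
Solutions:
 v(z) = C1 + C2*z^(1 + 3*sqrt(2)/2)


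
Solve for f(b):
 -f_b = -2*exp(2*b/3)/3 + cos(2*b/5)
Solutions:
 f(b) = C1 + exp(2*b/3) - 5*sin(2*b/5)/2


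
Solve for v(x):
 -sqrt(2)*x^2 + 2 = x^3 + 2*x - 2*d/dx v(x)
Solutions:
 v(x) = C1 + x^4/8 + sqrt(2)*x^3/6 + x^2/2 - x


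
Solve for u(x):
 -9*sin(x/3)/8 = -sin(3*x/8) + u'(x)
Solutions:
 u(x) = C1 + 27*cos(x/3)/8 - 8*cos(3*x/8)/3


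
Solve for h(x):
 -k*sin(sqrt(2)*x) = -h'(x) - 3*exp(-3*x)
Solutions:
 h(x) = C1 - sqrt(2)*k*cos(sqrt(2)*x)/2 + exp(-3*x)


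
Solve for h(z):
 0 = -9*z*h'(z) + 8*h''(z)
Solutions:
 h(z) = C1 + C2*erfi(3*z/4)


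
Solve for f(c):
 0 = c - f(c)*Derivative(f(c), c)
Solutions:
 f(c) = -sqrt(C1 + c^2)
 f(c) = sqrt(C1 + c^2)


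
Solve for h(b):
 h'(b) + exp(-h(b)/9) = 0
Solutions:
 h(b) = 9*log(C1 - b/9)


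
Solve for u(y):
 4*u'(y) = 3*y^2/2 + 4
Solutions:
 u(y) = C1 + y^3/8 + y


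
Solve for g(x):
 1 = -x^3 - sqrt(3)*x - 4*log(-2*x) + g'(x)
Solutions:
 g(x) = C1 + x^4/4 + sqrt(3)*x^2/2 + 4*x*log(-x) + x*(-3 + 4*log(2))


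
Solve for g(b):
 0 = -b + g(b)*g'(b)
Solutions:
 g(b) = -sqrt(C1 + b^2)
 g(b) = sqrt(C1 + b^2)


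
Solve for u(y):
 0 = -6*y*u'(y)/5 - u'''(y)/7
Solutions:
 u(y) = C1 + Integral(C2*airyai(-42^(1/3)*5^(2/3)*y/5) + C3*airybi(-42^(1/3)*5^(2/3)*y/5), y)


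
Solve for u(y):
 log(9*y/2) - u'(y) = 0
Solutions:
 u(y) = C1 + y*log(y) - y + y*log(9/2)


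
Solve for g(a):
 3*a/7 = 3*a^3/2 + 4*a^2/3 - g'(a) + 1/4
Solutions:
 g(a) = C1 + 3*a^4/8 + 4*a^3/9 - 3*a^2/14 + a/4


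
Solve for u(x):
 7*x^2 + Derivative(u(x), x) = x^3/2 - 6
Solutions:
 u(x) = C1 + x^4/8 - 7*x^3/3 - 6*x


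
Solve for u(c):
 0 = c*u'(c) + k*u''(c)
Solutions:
 u(c) = C1 + C2*sqrt(k)*erf(sqrt(2)*c*sqrt(1/k)/2)


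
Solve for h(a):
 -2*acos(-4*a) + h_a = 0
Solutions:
 h(a) = C1 + 2*a*acos(-4*a) + sqrt(1 - 16*a^2)/2


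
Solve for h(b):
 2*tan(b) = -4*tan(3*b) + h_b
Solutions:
 h(b) = C1 - 2*log(cos(b)) - 4*log(cos(3*b))/3


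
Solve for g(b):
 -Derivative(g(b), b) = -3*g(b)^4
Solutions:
 g(b) = (-1/(C1 + 9*b))^(1/3)
 g(b) = (-1/(C1 + 3*b))^(1/3)*(-3^(2/3) - 3*3^(1/6)*I)/6
 g(b) = (-1/(C1 + 3*b))^(1/3)*(-3^(2/3) + 3*3^(1/6)*I)/6


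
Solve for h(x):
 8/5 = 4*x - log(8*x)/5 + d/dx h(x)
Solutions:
 h(x) = C1 - 2*x^2 + x*log(x)/5 + 3*x*log(2)/5 + 7*x/5


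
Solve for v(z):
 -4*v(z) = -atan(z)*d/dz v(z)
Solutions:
 v(z) = C1*exp(4*Integral(1/atan(z), z))


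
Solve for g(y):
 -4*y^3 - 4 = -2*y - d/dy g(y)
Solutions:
 g(y) = C1 + y^4 - y^2 + 4*y


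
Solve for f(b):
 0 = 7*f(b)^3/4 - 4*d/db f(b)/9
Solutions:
 f(b) = -2*sqrt(2)*sqrt(-1/(C1 + 63*b))
 f(b) = 2*sqrt(2)*sqrt(-1/(C1 + 63*b))


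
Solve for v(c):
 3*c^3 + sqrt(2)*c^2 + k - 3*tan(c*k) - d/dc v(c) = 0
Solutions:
 v(c) = C1 + 3*c^4/4 + sqrt(2)*c^3/3 + c*k - 3*Piecewise((-log(cos(c*k))/k, Ne(k, 0)), (0, True))


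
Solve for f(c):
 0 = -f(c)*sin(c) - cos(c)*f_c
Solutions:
 f(c) = C1*cos(c)


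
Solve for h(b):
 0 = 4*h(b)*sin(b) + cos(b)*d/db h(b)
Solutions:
 h(b) = C1*cos(b)^4


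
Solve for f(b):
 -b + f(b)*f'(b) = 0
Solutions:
 f(b) = -sqrt(C1 + b^2)
 f(b) = sqrt(C1 + b^2)


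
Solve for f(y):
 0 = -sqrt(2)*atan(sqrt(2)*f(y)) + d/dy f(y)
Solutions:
 Integral(1/atan(sqrt(2)*_y), (_y, f(y))) = C1 + sqrt(2)*y


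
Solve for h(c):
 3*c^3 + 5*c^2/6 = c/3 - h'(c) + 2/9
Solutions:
 h(c) = C1 - 3*c^4/4 - 5*c^3/18 + c^2/6 + 2*c/9


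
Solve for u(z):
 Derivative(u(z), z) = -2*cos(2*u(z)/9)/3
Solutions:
 2*z/3 - 9*log(sin(2*u(z)/9) - 1)/4 + 9*log(sin(2*u(z)/9) + 1)/4 = C1


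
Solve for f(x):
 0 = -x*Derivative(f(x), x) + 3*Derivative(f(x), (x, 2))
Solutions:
 f(x) = C1 + C2*erfi(sqrt(6)*x/6)


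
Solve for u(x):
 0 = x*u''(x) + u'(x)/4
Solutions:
 u(x) = C1 + C2*x^(3/4)


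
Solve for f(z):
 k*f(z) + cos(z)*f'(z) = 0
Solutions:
 f(z) = C1*exp(k*(log(sin(z) - 1) - log(sin(z) + 1))/2)


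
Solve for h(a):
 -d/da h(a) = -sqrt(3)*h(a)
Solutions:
 h(a) = C1*exp(sqrt(3)*a)


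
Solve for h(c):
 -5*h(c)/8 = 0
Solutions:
 h(c) = 0


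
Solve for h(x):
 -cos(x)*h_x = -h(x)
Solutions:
 h(x) = C1*sqrt(sin(x) + 1)/sqrt(sin(x) - 1)


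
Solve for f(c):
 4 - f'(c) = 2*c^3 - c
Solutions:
 f(c) = C1 - c^4/2 + c^2/2 + 4*c


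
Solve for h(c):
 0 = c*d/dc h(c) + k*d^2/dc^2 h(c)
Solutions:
 h(c) = C1 + C2*sqrt(k)*erf(sqrt(2)*c*sqrt(1/k)/2)


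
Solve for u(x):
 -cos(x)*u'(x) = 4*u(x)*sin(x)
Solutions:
 u(x) = C1*cos(x)^4


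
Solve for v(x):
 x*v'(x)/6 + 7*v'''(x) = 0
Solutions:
 v(x) = C1 + Integral(C2*airyai(-42^(2/3)*x/42) + C3*airybi(-42^(2/3)*x/42), x)


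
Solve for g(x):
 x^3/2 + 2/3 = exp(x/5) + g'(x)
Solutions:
 g(x) = C1 + x^4/8 + 2*x/3 - 5*exp(x/5)


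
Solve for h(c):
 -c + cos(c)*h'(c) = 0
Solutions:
 h(c) = C1 + Integral(c/cos(c), c)


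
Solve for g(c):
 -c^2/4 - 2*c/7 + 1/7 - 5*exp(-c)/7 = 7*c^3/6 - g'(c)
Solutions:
 g(c) = C1 + 7*c^4/24 + c^3/12 + c^2/7 - c/7 - 5*exp(-c)/7


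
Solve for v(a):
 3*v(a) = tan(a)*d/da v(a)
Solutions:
 v(a) = C1*sin(a)^3


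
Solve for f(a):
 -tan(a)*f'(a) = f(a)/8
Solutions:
 f(a) = C1/sin(a)^(1/8)


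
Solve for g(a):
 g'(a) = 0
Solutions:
 g(a) = C1


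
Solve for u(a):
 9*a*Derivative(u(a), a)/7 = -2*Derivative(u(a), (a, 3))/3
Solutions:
 u(a) = C1 + Integral(C2*airyai(-3*14^(2/3)*a/14) + C3*airybi(-3*14^(2/3)*a/14), a)


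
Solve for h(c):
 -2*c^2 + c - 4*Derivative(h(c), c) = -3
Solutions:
 h(c) = C1 - c^3/6 + c^2/8 + 3*c/4


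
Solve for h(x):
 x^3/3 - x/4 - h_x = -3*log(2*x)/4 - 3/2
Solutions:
 h(x) = C1 + x^4/12 - x^2/8 + 3*x*log(x)/4 + 3*x*log(2)/4 + 3*x/4


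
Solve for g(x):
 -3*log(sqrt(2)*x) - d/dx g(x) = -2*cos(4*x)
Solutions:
 g(x) = C1 - 3*x*log(x) - 3*x*log(2)/2 + 3*x + sin(4*x)/2


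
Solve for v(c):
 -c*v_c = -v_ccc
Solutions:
 v(c) = C1 + Integral(C2*airyai(c) + C3*airybi(c), c)


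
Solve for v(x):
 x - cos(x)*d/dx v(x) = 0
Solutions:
 v(x) = C1 + Integral(x/cos(x), x)


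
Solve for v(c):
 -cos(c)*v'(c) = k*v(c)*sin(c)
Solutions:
 v(c) = C1*exp(k*log(cos(c)))


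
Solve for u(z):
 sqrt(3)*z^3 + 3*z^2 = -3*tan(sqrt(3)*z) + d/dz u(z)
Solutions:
 u(z) = C1 + sqrt(3)*z^4/4 + z^3 - sqrt(3)*log(cos(sqrt(3)*z))


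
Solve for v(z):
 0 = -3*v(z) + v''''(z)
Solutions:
 v(z) = C1*exp(-3^(1/4)*z) + C2*exp(3^(1/4)*z) + C3*sin(3^(1/4)*z) + C4*cos(3^(1/4)*z)
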